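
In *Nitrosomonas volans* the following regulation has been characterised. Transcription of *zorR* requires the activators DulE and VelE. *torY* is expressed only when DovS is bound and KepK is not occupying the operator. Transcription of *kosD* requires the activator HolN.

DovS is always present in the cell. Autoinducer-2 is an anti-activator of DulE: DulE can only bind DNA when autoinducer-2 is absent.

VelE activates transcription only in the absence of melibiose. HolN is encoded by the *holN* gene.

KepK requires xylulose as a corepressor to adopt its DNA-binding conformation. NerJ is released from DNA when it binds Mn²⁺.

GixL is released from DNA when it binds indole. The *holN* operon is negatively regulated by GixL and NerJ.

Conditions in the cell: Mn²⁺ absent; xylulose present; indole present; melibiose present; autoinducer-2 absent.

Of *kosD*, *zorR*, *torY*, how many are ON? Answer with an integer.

Indole is present, so GixL is inactive.
Mn²⁺ is absent, so NerJ is active.
With repressor NerJ bound, *holN* is not transcribed.
So HolN is not produced.
Required activator HolN is absent, so *kosD* is not transcribed.
→ *kosD* is OFF.
Autoinducer-2 is absent, so DulE is active.
Melibiose is present, so VelE is inactive.
Required activator VelE is absent, so *zorR* is not transcribed.
→ *zorR* is OFF.
DovS is produced constitutively and is active.
Xylulose is present, so KepK is active.
With repressor KepK bound, *torY* is not transcribed.
→ *torY* is OFF.
0 of the 3 genes are transcribed.

0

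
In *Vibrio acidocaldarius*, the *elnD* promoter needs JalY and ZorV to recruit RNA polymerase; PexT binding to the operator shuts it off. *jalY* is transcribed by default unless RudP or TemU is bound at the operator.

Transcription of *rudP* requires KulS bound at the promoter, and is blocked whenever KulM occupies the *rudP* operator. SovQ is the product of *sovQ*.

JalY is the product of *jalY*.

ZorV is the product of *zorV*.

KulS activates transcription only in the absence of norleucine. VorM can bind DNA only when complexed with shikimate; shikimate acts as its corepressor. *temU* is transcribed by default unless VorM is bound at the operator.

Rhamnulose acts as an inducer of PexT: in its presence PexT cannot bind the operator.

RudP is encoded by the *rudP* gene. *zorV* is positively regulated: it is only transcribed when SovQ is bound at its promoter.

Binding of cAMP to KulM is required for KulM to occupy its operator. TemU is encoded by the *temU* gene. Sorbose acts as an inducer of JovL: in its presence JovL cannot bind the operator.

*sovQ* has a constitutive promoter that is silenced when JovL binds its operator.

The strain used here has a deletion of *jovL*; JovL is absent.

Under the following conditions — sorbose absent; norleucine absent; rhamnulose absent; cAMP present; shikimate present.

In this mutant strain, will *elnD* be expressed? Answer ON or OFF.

OFF

Rhamnulose is absent, so PexT is active.
Norleucine is absent, so KulS is active.
cAMP is present, so KulM is active.
With repressor KulM bound, *rudP* is not transcribed.
So RudP is not produced.
Shikimate is present, so VorM is active.
With repressor VorM bound, *temU* is not transcribed.
So TemU is not produced.
With no repressor bound, *jalY* is transcribed.
So JalY is produced and active.
JovL is non-functional in this strain, so it has no effect.
With no repressor bound, *sovQ* is transcribed.
So SovQ is produced and active.
No repressor is bound and SovQ is active, so *zorV* is transcribed.
So ZorV is produced and active.
With repressor PexT bound, *elnD* is not transcribed.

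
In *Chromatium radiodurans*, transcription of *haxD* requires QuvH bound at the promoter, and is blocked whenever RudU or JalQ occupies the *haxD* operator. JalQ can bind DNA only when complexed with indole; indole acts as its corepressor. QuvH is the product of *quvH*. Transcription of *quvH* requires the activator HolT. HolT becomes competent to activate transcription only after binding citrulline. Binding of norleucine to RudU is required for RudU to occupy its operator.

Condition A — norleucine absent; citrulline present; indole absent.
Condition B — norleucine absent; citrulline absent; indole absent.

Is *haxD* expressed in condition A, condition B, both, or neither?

Condition A:
Norleucine is absent, so RudU is inactive.
Citrulline is present, so HolT is active.
No repressor is bound and HolT is active, so *quvH* is transcribed.
So QuvH is produced and active.
Indole is absent, so JalQ is inactive.
No repressor is bound and QuvH is active, so *haxD* is transcribed.
→ *haxD* is ON in A.
Condition B:
Norleucine is absent, so RudU is inactive.
Citrulline is absent, so HolT is inactive.
Required activator HolT is absent, so *quvH* is not transcribed.
So QuvH is not produced.
Indole is absent, so JalQ is inactive.
Required activator QuvH is absent, so *haxD* is not transcribed.
→ *haxD* is OFF in B.

A only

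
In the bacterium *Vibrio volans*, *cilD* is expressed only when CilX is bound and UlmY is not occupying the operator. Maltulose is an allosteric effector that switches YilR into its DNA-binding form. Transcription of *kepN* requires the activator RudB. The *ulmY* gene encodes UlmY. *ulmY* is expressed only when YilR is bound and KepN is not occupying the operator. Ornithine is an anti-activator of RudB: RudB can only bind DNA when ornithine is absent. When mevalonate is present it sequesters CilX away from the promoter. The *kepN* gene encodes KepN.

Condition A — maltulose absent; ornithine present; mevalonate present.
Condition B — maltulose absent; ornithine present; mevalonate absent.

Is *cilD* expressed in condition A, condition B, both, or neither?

Condition A:
Maltulose is absent, so YilR is inactive.
Ornithine is present, so RudB is inactive.
Required activator RudB is absent, so *kepN* is not transcribed.
So KepN is not produced.
Required activator YilR is absent, so *ulmY* is not transcribed.
So UlmY is not produced.
Mevalonate is present, so CilX is inactive.
Required activator CilX is absent, so *cilD* is not transcribed.
→ *cilD* is OFF in A.
Condition B:
Maltulose is absent, so YilR is inactive.
Ornithine is present, so RudB is inactive.
Required activator RudB is absent, so *kepN* is not transcribed.
So KepN is not produced.
Required activator YilR is absent, so *ulmY* is not transcribed.
So UlmY is not produced.
Mevalonate is absent, so CilX is active.
No repressor is bound and CilX is active, so *cilD* is transcribed.
→ *cilD* is ON in B.

B only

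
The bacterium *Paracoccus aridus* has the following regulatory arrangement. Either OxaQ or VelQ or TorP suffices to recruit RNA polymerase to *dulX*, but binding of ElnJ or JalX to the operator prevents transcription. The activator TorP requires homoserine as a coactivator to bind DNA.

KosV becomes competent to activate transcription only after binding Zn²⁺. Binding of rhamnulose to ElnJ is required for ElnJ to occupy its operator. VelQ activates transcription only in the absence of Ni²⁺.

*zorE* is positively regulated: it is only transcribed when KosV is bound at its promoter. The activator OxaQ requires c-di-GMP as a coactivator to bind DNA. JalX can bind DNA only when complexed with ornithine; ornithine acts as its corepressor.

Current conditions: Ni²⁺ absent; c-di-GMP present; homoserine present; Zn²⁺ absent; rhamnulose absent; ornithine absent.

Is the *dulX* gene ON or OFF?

ON

Rhamnulose is absent, so ElnJ is inactive.
Ornithine is absent, so JalX is inactive.
c-di-GMP is present, so OxaQ is active.
Ni²⁺ is absent, so VelQ is active.
Homoserine is present, so TorP is active.
Activator OxaQ is present, so *dulX* is transcribed.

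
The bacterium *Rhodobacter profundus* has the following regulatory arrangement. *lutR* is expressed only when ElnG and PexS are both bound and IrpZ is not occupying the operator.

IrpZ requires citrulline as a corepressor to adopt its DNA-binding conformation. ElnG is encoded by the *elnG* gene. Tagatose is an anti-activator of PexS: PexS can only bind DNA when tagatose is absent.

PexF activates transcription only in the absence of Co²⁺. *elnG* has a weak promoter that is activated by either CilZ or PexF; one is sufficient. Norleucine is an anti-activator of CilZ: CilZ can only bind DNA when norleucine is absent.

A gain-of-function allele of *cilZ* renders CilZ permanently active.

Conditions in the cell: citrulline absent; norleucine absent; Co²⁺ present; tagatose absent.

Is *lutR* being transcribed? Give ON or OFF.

ON

CilZ is constitutively active in this strain.
Co²⁺ is present, so PexF is inactive.
Activator CilZ is present, so *elnG* is transcribed.
So ElnG is produced and active.
Citrulline is absent, so IrpZ is inactive.
Tagatose is absent, so PexS is active.
No repressor is bound and ElnG and PexS are active, so *lutR* is transcribed.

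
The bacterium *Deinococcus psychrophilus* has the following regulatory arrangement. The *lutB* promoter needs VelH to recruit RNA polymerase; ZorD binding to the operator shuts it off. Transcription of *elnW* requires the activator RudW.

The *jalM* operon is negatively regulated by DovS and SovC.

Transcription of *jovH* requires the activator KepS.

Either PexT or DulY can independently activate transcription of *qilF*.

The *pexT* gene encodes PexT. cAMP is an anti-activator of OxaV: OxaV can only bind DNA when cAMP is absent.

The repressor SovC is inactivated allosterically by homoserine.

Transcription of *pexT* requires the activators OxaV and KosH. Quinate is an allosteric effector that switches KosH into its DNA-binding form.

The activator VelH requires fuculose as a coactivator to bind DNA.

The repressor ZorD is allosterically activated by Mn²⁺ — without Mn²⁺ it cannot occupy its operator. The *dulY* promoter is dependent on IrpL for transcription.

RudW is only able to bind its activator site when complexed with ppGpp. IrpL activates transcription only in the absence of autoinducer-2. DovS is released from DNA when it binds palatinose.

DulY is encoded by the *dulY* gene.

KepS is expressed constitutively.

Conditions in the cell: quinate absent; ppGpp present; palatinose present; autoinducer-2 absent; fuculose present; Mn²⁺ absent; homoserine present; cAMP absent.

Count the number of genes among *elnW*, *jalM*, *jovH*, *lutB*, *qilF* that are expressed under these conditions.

5

ppGpp is present, so RudW is active.
No repressor is bound and RudW is active, so *elnW* is transcribed.
→ *elnW* is ON.
Palatinose is present, so DovS is inactive.
Homoserine is present, so SovC is inactive.
With no repressor bound, *jalM* is transcribed.
→ *jalM* is ON.
KepS is produced constitutively and is active.
No repressor is bound and KepS is active, so *jovH* is transcribed.
→ *jovH* is ON.
Fuculose is present, so VelH is active.
Mn²⁺ is absent, so ZorD is inactive.
No repressor is bound and VelH is active, so *lutB* is transcribed.
→ *lutB* is ON.
cAMP is absent, so OxaV is active.
Quinate is absent, so KosH is inactive.
Required activator KosH is absent, so *pexT* is not transcribed.
So PexT is not produced.
Autoinducer-2 is absent, so IrpL is active.
No repressor is bound and IrpL is active, so *dulY* is transcribed.
So DulY is produced and active.
Activator DulY is present, so *qilF* is transcribed.
→ *qilF* is ON.
5 of the 5 genes are transcribed.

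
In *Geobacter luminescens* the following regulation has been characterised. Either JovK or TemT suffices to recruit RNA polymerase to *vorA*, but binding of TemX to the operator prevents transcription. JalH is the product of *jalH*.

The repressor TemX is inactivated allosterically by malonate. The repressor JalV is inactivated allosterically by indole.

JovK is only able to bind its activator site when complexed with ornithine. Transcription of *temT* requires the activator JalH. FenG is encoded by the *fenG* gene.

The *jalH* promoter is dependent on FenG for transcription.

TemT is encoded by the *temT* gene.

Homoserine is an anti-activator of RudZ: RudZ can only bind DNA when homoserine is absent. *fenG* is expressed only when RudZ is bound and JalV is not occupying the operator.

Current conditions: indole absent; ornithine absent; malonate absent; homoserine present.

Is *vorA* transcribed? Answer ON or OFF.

OFF

Ornithine is absent, so JovK is inactive.
Indole is absent, so JalV is active.
Homoserine is present, so RudZ is inactive.
With repressor JalV bound, *fenG* is not transcribed.
So FenG is not produced.
Required activator FenG is absent, so *jalH* is not transcribed.
So JalH is not produced.
Required activator JalH is absent, so *temT* is not transcribed.
So TemT is not produced.
Malonate is absent, so TemX is active.
With repressor TemX bound, *vorA* is not transcribed.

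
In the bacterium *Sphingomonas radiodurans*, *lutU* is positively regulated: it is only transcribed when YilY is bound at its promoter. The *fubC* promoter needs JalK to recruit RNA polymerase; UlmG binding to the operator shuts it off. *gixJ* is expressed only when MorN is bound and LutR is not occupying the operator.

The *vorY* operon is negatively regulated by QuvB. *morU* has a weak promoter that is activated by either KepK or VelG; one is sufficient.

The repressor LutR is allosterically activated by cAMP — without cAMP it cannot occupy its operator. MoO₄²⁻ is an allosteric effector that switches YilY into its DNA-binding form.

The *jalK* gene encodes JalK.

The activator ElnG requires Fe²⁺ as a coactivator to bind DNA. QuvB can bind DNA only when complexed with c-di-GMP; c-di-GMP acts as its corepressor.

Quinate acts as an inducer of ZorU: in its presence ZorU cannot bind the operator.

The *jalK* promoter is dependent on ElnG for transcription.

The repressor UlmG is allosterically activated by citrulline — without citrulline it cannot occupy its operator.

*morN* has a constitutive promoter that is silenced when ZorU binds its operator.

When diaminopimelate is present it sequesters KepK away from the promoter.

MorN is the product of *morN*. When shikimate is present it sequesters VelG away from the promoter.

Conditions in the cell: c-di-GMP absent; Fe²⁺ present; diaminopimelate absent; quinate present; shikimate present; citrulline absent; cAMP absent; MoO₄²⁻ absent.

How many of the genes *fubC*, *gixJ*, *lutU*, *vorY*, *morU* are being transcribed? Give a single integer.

Citrulline is absent, so UlmG is inactive.
Fe²⁺ is present, so ElnG is active.
No repressor is bound and ElnG is active, so *jalK* is transcribed.
So JalK is produced and active.
No repressor is bound and JalK is active, so *fubC* is transcribed.
→ *fubC* is ON.
cAMP is absent, so LutR is inactive.
Quinate is present, so ZorU is inactive.
With no repressor bound, *morN* is transcribed.
So MorN is produced and active.
No repressor is bound and MorN is active, so *gixJ* is transcribed.
→ *gixJ* is ON.
MoO₄²⁻ is absent, so YilY is inactive.
Required activator YilY is absent, so *lutU* is not transcribed.
→ *lutU* is OFF.
c-di-GMP is absent, so QuvB is inactive.
With no repressor bound, *vorY* is transcribed.
→ *vorY* is ON.
Diaminopimelate is absent, so KepK is active.
Shikimate is present, so VelG is inactive.
Activator KepK is present, so *morU* is transcribed.
→ *morU* is ON.
4 of the 5 genes are transcribed.

4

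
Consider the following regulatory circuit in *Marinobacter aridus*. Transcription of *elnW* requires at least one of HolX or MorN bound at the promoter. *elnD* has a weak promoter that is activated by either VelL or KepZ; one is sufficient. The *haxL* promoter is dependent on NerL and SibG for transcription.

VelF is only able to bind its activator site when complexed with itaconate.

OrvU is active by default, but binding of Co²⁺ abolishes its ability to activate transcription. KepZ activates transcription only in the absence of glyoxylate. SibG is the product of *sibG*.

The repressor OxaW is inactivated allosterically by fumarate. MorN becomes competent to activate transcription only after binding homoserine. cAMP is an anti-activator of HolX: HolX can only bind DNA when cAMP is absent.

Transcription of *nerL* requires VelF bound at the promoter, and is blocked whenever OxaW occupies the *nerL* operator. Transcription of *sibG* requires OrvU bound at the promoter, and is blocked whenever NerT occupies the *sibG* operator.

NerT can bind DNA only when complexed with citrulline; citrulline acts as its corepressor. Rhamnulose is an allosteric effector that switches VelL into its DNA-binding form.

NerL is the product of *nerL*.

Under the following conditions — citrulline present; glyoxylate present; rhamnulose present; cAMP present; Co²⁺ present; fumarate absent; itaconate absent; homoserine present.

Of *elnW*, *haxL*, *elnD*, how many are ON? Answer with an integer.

2

cAMP is present, so HolX is inactive.
Homoserine is present, so MorN is active.
Activator MorN is present, so *elnW* is transcribed.
→ *elnW* is ON.
Itaconate is absent, so VelF is inactive.
Fumarate is absent, so OxaW is active.
With repressor OxaW bound, *nerL* is not transcribed.
So NerL is not produced.
Citrulline is present, so NerT is active.
Co²⁺ is present, so OrvU is inactive.
With repressor NerT bound, *sibG* is not transcribed.
So SibG is not produced.
Required activator NerL is absent, so *haxL* is not transcribed.
→ *haxL* is OFF.
Rhamnulose is present, so VelL is active.
Glyoxylate is present, so KepZ is inactive.
Activator VelL is present, so *elnD* is transcribed.
→ *elnD* is ON.
2 of the 3 genes are transcribed.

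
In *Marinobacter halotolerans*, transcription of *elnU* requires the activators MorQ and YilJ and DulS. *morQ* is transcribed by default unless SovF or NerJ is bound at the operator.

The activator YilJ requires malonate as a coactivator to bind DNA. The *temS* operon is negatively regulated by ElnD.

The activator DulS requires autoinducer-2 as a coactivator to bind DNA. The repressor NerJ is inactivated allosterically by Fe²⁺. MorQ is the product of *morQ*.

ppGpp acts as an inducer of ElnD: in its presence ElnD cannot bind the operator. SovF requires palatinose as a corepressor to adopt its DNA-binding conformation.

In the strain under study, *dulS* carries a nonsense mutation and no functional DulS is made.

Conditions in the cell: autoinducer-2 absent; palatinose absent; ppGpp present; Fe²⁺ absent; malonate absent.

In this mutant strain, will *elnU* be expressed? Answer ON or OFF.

OFF

Palatinose is absent, so SovF is inactive.
Fe²⁺ is absent, so NerJ is active.
With repressor NerJ bound, *morQ* is not transcribed.
So MorQ is not produced.
Malonate is absent, so YilJ is inactive.
DulS is non-functional in this strain, so it has no effect.
Required activator MorQ is absent, so *elnU* is not transcribed.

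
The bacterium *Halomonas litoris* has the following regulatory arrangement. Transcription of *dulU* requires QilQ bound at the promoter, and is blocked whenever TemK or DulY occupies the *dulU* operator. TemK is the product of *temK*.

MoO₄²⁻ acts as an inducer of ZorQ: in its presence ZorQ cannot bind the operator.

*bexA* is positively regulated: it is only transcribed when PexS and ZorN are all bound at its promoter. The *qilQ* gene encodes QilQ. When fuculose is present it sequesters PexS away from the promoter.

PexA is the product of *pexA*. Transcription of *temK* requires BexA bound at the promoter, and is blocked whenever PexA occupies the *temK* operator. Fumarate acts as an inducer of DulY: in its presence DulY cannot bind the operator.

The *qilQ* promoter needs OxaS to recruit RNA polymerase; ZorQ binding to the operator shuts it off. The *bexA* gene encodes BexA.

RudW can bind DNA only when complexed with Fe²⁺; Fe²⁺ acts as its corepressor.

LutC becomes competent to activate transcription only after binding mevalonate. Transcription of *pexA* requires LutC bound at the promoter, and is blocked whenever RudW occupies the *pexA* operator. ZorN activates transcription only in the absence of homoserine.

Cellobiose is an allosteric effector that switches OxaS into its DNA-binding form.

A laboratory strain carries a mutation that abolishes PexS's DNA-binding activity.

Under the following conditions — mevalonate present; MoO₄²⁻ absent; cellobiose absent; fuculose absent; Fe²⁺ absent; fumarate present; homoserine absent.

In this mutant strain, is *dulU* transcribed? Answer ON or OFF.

OFF

PexS is non-functional in this strain, so it has no effect.
Homoserine is absent, so ZorN is active.
Required activator PexS is absent, so *bexA* is not transcribed.
So BexA is not produced.
Mevalonate is present, so LutC is active.
Fe²⁺ is absent, so RudW is inactive.
No repressor is bound and LutC is active, so *pexA* is transcribed.
So PexA is produced and active.
With repressor PexA bound, *temK* is not transcribed.
So TemK is not produced.
Fumarate is present, so DulY is inactive.
MoO₄²⁻ is absent, so ZorQ is active.
Cellobiose is absent, so OxaS is inactive.
With repressor ZorQ bound, *qilQ* is not transcribed.
So QilQ is not produced.
Required activator QilQ is absent, so *dulU* is not transcribed.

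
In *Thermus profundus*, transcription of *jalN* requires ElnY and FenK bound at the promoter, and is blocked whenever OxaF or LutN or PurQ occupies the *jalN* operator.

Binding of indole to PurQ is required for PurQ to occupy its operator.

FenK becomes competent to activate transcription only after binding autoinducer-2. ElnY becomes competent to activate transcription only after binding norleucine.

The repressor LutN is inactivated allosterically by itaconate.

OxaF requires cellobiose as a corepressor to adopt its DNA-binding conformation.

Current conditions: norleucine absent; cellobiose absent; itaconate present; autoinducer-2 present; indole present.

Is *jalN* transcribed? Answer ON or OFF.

OFF

Cellobiose is absent, so OxaF is inactive.
Norleucine is absent, so ElnY is inactive.
Itaconate is present, so LutN is inactive.
Indole is present, so PurQ is active.
Autoinducer-2 is present, so FenK is active.
With repressor PurQ bound, *jalN* is not transcribed.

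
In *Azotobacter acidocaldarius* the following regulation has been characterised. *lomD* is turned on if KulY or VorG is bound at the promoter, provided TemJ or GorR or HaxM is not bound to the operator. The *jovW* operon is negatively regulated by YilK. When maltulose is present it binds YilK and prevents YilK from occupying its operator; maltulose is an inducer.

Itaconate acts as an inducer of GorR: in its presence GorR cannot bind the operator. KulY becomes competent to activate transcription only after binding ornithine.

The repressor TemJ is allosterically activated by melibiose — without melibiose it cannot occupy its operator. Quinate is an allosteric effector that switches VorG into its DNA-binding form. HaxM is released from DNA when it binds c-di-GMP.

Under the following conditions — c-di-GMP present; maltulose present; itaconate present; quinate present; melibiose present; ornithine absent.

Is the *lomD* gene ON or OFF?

OFF

Melibiose is present, so TemJ is active.
Ornithine is absent, so KulY is inactive.
Itaconate is present, so GorR is inactive.
c-di-GMP is present, so HaxM is inactive.
Quinate is present, so VorG is active.
With repressor TemJ bound, *lomD* is not transcribed.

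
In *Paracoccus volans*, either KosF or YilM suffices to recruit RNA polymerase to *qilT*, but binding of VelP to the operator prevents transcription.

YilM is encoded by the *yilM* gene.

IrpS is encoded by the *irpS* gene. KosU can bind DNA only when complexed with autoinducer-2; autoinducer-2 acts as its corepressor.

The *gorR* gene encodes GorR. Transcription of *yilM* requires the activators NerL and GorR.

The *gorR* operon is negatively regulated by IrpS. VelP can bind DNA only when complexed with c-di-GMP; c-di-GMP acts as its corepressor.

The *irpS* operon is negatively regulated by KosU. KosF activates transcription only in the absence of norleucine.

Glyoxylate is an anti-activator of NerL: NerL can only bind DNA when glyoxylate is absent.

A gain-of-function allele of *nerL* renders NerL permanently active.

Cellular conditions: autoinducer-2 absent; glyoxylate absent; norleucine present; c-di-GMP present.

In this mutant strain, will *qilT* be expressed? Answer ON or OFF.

c-di-GMP is present, so VelP is active.
Norleucine is present, so KosF is inactive.
NerL is constitutively active in this strain.
Autoinducer-2 is absent, so KosU is inactive.
With no repressor bound, *irpS* is transcribed.
So IrpS is produced and active.
With repressor IrpS bound, *gorR* is not transcribed.
So GorR is not produced.
Required activator GorR is absent, so *yilM* is not transcribed.
So YilM is not produced.
With repressor VelP bound, *qilT* is not transcribed.

OFF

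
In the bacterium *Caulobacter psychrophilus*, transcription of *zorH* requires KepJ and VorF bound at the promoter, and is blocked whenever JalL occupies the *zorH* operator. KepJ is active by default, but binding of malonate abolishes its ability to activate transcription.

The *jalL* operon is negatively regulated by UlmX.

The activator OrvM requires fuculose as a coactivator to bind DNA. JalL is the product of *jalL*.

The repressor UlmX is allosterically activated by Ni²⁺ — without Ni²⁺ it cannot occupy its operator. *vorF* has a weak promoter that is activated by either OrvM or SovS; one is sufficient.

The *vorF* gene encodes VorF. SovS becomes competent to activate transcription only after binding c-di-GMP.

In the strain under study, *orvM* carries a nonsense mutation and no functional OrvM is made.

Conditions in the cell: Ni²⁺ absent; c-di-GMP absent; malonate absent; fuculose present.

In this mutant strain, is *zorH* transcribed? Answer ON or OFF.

OFF

Malonate is absent, so KepJ is active.
OrvM is non-functional in this strain, so it has no effect.
c-di-GMP is absent, so SovS is inactive.
No activator is available at the *vorF* promoter, so *vorF* is not transcribed.
So VorF is not produced.
Ni²⁺ is absent, so UlmX is inactive.
With no repressor bound, *jalL* is transcribed.
So JalL is produced and active.
With repressor JalL bound, *zorH* is not transcribed.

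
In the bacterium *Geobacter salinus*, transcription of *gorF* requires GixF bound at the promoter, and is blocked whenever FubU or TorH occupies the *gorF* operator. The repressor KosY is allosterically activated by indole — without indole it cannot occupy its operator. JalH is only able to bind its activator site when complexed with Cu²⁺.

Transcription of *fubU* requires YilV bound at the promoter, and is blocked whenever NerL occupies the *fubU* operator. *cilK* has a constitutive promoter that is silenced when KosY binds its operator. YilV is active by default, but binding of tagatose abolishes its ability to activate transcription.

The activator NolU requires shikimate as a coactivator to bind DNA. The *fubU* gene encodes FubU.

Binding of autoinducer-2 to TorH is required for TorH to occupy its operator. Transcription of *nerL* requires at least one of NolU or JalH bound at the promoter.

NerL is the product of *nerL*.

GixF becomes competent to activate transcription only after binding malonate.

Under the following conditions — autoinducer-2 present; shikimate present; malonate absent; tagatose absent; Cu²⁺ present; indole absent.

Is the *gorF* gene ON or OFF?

Shikimate is present, so NolU is active.
Cu²⁺ is present, so JalH is active.
Activator NolU is present, so *nerL* is transcribed.
So NerL is produced and active.
Tagatose is absent, so YilV is active.
With repressor NerL bound, *fubU* is not transcribed.
So FubU is not produced.
Autoinducer-2 is present, so TorH is active.
Malonate is absent, so GixF is inactive.
With repressor TorH bound, *gorF* is not transcribed.

OFF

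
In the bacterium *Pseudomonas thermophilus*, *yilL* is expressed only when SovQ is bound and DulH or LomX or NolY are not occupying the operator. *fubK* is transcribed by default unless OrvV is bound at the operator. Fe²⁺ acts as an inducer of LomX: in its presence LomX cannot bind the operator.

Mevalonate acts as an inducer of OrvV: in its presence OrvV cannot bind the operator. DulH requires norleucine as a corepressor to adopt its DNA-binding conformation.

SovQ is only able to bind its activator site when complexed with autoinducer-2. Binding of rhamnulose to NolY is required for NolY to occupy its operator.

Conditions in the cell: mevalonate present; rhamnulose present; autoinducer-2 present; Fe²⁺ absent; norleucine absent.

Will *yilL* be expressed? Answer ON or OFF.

Norleucine is absent, so DulH is inactive.
Fe²⁺ is absent, so LomX is active.
Rhamnulose is present, so NolY is active.
Autoinducer-2 is present, so SovQ is active.
With repressor LomX bound, *yilL* is not transcribed.

OFF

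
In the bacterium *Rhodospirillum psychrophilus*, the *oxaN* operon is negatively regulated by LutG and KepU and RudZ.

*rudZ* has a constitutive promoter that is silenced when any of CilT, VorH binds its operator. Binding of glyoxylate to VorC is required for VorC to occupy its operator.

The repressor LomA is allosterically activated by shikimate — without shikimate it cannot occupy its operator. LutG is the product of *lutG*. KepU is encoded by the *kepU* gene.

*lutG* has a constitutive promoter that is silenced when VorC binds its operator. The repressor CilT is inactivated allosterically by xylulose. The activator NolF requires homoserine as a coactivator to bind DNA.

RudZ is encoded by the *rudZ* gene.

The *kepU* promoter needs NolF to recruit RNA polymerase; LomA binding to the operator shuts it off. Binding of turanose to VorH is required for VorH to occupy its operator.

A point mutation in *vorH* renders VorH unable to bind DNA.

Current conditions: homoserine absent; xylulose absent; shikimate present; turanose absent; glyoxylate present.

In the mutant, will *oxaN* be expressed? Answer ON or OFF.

Glyoxylate is present, so VorC is active.
With repressor VorC bound, *lutG* is not transcribed.
So LutG is not produced.
Homoserine is absent, so NolF is inactive.
Shikimate is present, so LomA is active.
With repressor LomA bound, *kepU* is not transcribed.
So KepU is not produced.
Xylulose is absent, so CilT is active.
VorH is non-functional in this strain, so it has no effect.
With repressor CilT bound, *rudZ* is not transcribed.
So RudZ is not produced.
With no repressor bound, *oxaN* is transcribed.

ON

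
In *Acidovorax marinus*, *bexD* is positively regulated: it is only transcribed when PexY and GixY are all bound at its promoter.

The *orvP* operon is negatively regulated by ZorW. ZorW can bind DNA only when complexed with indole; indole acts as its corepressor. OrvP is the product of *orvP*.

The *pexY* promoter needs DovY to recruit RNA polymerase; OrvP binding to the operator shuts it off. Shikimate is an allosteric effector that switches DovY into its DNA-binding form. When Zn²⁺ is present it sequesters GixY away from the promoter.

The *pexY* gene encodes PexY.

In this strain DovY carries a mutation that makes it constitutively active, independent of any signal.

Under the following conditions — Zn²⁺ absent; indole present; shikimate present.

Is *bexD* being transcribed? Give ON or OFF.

ON

DovY is constitutively active in this strain.
Indole is present, so ZorW is active.
With repressor ZorW bound, *orvP* is not transcribed.
So OrvP is not produced.
No repressor is bound and DovY is active, so *pexY* is transcribed.
So PexY is produced and active.
Zn²⁺ is absent, so GixY is active.
No repressor is bound and PexY and GixY are active, so *bexD* is transcribed.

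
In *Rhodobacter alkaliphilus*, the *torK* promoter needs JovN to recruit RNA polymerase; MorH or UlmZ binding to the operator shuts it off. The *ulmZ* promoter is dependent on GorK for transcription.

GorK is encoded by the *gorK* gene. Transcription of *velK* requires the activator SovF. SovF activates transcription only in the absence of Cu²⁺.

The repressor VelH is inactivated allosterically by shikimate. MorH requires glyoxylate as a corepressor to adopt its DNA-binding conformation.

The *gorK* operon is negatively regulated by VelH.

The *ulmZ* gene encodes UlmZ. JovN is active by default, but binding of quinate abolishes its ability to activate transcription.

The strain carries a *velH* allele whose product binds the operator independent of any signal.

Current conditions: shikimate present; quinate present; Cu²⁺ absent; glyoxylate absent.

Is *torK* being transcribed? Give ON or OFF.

OFF

Glyoxylate is absent, so MorH is inactive.
VelH is constitutively active in this strain.
With repressor VelH bound, *gorK* is not transcribed.
So GorK is not produced.
Required activator GorK is absent, so *ulmZ* is not transcribed.
So UlmZ is not produced.
Quinate is present, so JovN is inactive.
Required activator JovN is absent, so *torK* is not transcribed.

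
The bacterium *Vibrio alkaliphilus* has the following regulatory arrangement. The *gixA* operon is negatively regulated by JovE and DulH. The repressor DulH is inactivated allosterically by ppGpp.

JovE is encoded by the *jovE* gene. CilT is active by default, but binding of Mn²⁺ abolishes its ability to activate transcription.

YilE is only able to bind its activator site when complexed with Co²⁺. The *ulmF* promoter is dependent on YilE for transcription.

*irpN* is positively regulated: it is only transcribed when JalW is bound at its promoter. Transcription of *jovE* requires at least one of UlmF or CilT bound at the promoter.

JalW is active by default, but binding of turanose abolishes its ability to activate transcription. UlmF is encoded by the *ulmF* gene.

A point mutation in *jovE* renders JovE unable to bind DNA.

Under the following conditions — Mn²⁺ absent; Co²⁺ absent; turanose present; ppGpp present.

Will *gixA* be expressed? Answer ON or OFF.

ON

JovE is non-functional in this strain, so it has no effect.
ppGpp is present, so DulH is inactive.
With no repressor bound, *gixA* is transcribed.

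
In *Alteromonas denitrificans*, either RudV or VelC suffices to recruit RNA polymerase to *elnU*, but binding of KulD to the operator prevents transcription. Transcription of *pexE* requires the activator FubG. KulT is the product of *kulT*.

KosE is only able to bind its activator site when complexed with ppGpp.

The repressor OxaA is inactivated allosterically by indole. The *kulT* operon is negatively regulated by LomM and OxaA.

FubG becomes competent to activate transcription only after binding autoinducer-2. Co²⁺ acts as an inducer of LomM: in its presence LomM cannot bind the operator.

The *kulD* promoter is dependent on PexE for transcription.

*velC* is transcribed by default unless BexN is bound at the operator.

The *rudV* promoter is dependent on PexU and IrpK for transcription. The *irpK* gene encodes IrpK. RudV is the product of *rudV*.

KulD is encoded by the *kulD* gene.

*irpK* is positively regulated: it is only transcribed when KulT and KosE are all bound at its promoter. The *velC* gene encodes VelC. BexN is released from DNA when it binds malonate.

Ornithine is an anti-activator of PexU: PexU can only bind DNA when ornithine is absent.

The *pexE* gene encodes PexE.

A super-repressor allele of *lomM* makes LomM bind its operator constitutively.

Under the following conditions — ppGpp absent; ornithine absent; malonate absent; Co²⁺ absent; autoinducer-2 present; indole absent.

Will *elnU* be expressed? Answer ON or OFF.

Ornithine is absent, so PexU is active.
LomM is constitutively active in this strain.
Indole is absent, so OxaA is active.
With repressor LomM bound, *kulT* is not transcribed.
So KulT is not produced.
ppGpp is absent, so KosE is inactive.
Required activator KulT is absent, so *irpK* is not transcribed.
So IrpK is not produced.
Required activator IrpK is absent, so *rudV* is not transcribed.
So RudV is not produced.
Autoinducer-2 is present, so FubG is active.
No repressor is bound and FubG is active, so *pexE* is transcribed.
So PexE is produced and active.
No repressor is bound and PexE is active, so *kulD* is transcribed.
So KulD is produced and active.
Malonate is absent, so BexN is active.
With repressor BexN bound, *velC* is not transcribed.
So VelC is not produced.
With repressor KulD bound, *elnU* is not transcribed.

OFF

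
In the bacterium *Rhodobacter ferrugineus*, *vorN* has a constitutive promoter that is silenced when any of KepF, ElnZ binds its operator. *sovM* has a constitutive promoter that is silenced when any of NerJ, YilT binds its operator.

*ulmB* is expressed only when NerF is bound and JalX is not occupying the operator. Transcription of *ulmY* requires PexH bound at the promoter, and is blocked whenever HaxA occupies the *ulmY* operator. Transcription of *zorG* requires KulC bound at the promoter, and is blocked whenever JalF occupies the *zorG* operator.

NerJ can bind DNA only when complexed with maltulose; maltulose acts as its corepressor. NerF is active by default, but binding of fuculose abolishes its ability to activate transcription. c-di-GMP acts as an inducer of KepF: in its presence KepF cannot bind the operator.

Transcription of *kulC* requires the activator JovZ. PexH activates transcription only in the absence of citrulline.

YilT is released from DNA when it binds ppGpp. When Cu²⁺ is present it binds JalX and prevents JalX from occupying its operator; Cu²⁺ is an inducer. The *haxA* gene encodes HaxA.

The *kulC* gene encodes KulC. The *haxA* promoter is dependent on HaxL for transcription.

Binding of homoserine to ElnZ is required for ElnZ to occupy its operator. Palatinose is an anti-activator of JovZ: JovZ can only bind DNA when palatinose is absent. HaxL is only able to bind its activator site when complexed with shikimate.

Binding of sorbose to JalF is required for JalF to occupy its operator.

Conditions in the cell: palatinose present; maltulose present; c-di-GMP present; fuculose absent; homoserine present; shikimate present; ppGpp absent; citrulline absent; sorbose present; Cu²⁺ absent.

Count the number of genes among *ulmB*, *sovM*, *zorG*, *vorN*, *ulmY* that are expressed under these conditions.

0

Cu²⁺ is absent, so JalX is active.
Fuculose is absent, so NerF is active.
With repressor JalX bound, *ulmB* is not transcribed.
→ *ulmB* is OFF.
Maltulose is present, so NerJ is active.
ppGpp is absent, so YilT is active.
With repressor NerJ bound, *sovM* is not transcribed.
→ *sovM* is OFF.
Palatinose is present, so JovZ is inactive.
Required activator JovZ is absent, so *kulC* is not transcribed.
So KulC is not produced.
Sorbose is present, so JalF is active.
With repressor JalF bound, *zorG* is not transcribed.
→ *zorG* is OFF.
c-di-GMP is present, so KepF is inactive.
Homoserine is present, so ElnZ is active.
With repressor ElnZ bound, *vorN* is not transcribed.
→ *vorN* is OFF.
Shikimate is present, so HaxL is active.
No repressor is bound and HaxL is active, so *haxA* is transcribed.
So HaxA is produced and active.
Citrulline is absent, so PexH is active.
With repressor HaxA bound, *ulmY* is not transcribed.
→ *ulmY* is OFF.
0 of the 5 genes are transcribed.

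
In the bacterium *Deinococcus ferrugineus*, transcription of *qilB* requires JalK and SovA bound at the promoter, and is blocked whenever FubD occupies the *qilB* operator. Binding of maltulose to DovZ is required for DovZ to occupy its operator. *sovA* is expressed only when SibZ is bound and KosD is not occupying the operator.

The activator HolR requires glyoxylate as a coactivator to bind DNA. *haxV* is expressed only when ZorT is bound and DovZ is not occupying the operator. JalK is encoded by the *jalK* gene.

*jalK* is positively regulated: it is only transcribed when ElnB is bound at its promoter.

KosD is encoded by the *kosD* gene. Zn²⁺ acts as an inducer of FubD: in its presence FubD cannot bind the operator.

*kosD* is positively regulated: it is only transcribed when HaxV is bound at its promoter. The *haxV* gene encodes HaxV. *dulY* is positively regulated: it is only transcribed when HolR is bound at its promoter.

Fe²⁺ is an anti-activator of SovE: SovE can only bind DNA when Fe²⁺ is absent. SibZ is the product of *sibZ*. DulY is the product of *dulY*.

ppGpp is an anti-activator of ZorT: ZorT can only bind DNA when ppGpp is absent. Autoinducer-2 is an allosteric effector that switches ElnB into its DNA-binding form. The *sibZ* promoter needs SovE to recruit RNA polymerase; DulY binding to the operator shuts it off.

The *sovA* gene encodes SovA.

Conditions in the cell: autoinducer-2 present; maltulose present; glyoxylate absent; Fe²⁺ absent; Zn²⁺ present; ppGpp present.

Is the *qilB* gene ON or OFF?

Autoinducer-2 is present, so ElnB is active.
No repressor is bound and ElnB is active, so *jalK* is transcribed.
So JalK is produced and active.
Maltulose is present, so DovZ is active.
ppGpp is present, so ZorT is inactive.
With repressor DovZ bound, *haxV* is not transcribed.
So HaxV is not produced.
Required activator HaxV is absent, so *kosD* is not transcribed.
So KosD is not produced.
Fe²⁺ is absent, so SovE is active.
Glyoxylate is absent, so HolR is inactive.
Required activator HolR is absent, so *dulY* is not transcribed.
So DulY is not produced.
No repressor is bound and SovE is active, so *sibZ* is transcribed.
So SibZ is produced and active.
No repressor is bound and SibZ is active, so *sovA* is transcribed.
So SovA is produced and active.
Zn²⁺ is present, so FubD is inactive.
No repressor is bound and JalK and SovA are active, so *qilB* is transcribed.

ON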